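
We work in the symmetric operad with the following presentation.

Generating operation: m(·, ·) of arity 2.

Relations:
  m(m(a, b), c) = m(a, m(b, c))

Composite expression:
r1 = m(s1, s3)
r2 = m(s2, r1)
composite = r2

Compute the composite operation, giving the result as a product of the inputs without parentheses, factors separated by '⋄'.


s2 ⋄ s1 ⋄ s3

Under associativity of m, the answer is the s's in reading order.
m(s1, s3) flattens to s1 ⋄ s3
m(s2, m(s1, s3)) flattens to s2 ⋄ s1 ⋄ s3


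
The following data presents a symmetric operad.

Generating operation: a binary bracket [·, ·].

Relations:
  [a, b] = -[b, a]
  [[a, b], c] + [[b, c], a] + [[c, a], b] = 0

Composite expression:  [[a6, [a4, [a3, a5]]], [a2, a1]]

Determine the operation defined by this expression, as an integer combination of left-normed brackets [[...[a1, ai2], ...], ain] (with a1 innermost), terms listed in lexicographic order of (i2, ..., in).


[[[[[a1, a2], a3], a5], a4], a6] - [[[[[a1, a2], a4], a3], a5], a6] + [[[[[a1, a2], a4], a5], a3], a6] - [[[[[a1, a2], a5], a3], a4], a6] - [[[[[a1, a2], a6], a3], a5], a4] + [[[[[a1, a2], a6], a4], a3], a5] - [[[[[a1, a2], a6], a4], a5], a3] + [[[[[a1, a2], a6], a5], a3], a4]

Left-normed coefficients sit on the a1-initial expansion words.
Composite bracket: [[a6, [a4, [a3, a5]]], [a2, a1]]
Under [a, b] = ab - ba we get 32 signed associative words (2^5 = 32).
The a1-initial words carry the normal form:
  from a1a2a3a5a4a6, sign +1: term +[[[[[a1, a2], a3], a5], a4], a6]
  from a1a2a4a3a5a6, sign -1: term -[[[[[a1, a2], a4], a3], a5], a6]
  from a1a2a4a5a3a6, sign +1: term +[[[[[a1, a2], a4], a5], a3], a6]
  from a1a2a5a3a4a6, sign -1: term -[[[[[a1, a2], a5], a3], a4], a6]
  from a1a2a6a3a5a4, sign -1: term -[[[[[a1, a2], a6], a3], a5], a4]
  from a1a2a6a4a3a5, sign +1: term +[[[[[a1, a2], a6], a4], a3], a5]
  from a1a2a6a4a5a3, sign -1: term -[[[[[a1, a2], a6], a4], a5], a3]
  from a1a2a6a5a3a4, sign +1: term +[[[[[a1, a2], a6], a5], a3], a4]


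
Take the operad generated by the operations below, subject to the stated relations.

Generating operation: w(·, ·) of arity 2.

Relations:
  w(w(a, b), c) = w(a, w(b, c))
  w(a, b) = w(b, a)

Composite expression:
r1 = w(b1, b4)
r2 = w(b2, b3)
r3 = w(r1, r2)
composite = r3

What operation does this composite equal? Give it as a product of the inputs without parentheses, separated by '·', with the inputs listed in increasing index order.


Reordering under w is free, so list the b-inputs canonically.
w(b1, b4) reduces to b1 · b4
w(b2, b3) reduces to b2 · b3
w(w(b1, b4), w(b2, b3)) reduces to b1 · b4 · b2 · b3
commutativity sorts the factors: b1 · b2 · b3 · b4

b1 · b2 · b3 · b4


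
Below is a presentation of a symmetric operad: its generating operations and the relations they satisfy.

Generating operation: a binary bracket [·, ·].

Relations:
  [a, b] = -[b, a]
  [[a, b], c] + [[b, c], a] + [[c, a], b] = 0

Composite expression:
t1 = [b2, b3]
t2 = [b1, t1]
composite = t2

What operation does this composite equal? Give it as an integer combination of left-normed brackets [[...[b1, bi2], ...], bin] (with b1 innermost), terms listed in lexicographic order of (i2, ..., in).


[[b1, b2], b3] - [[b1, b3], b2]


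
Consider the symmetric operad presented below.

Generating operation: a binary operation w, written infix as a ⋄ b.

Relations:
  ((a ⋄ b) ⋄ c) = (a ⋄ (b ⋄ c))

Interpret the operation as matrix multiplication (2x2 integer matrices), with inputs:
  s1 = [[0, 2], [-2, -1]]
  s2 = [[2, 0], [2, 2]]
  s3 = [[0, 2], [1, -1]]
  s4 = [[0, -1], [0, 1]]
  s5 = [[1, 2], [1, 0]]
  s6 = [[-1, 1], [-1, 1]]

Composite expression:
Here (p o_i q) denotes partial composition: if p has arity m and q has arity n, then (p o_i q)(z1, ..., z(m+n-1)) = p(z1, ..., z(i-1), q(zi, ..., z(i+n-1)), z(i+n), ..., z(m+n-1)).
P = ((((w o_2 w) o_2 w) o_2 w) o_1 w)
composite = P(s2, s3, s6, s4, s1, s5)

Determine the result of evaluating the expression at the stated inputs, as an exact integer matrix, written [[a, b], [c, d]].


[[-24, -32], [-24, -32]]

(s2 ⋄ s3) = [[0, 4], [2, 2]]
(s6 ⋄ s4) = [[0, 2], [0, 2]]
((s6 ⋄ s4) ⋄ s1) = [[-4, -2], [-4, -2]]
(((s6 ⋄ s4) ⋄ s1) ⋄ s5) = [[-6, -8], [-6, -8]]
((s2 ⋄ s3) ⋄ (((s6 ⋄ s4) ⋄ s1) ⋄ s5)) = [[-24, -32], [-24, -32]]


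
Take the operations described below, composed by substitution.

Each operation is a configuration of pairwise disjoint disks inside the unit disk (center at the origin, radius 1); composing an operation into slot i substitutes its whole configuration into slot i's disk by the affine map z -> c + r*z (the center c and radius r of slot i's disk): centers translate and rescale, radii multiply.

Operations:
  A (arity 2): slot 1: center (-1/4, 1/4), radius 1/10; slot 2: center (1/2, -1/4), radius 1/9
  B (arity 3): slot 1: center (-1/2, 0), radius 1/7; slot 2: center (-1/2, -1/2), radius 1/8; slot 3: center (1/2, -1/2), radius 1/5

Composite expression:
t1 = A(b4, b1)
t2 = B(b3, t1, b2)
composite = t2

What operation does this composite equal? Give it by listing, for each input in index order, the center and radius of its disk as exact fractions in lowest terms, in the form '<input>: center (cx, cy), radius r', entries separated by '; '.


Follow each b-input down from B: c' goes to c + r*c', radius to r*r'.
b3: after 1 affine step, its disk has center (-1/2, 0), radius 1/7
b4: after 2 affine steps, its disk has center (-17/32, -15/32), radius 1/80
b1: after 2 affine steps, its disk has center (-7/16, -17/32), radius 1/72
b2: after 1 affine step, its disk has center (1/2, -1/2), radius 1/5

b1: center (-7/16, -17/32), radius 1/72; b2: center (1/2, -1/2), radius 1/5; b3: center (-1/2, 0), radius 1/7; b4: center (-17/32, -15/32), radius 1/80


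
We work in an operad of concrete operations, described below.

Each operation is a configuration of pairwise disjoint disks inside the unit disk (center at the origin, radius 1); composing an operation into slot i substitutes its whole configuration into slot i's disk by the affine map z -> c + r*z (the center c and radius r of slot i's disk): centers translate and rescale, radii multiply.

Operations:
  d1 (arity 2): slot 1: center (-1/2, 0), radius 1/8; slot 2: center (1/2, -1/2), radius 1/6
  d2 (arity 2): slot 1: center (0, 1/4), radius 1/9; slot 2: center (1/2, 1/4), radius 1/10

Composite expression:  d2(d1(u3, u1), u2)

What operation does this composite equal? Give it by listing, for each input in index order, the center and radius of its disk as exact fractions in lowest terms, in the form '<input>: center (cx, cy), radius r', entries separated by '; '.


u1: center (1/18, 7/36), radius 1/54; u2: center (1/2, 1/4), radius 1/10; u3: center (-1/18, 1/4), radius 1/72


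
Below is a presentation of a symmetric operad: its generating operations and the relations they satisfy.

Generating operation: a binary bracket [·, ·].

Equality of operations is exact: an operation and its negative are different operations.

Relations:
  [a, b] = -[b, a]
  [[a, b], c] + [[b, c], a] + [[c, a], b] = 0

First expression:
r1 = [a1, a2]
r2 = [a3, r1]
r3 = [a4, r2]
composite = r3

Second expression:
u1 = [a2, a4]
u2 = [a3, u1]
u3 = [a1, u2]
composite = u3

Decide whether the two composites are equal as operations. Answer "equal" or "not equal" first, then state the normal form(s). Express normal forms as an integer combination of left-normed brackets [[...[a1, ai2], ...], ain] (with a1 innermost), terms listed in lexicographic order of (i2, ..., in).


Reducing the first expression gives [[[a1, a2], a3], a4]
Reducing the second expression gives -[[[a1, a2], a4], a3] + [[[a1, a3], a2], a4] - [[[a1, a3], a4], a2] + [[[a1, a4], a2], a3]
The normal forms differ: not equal.

not equal: they reduce to [[[a1, a2], a3], a4] and -[[[a1, a2], a4], a3] + [[[a1, a3], a2], a4] - [[[a1, a3], a4], a2] + [[[a1, a4], a2], a3]


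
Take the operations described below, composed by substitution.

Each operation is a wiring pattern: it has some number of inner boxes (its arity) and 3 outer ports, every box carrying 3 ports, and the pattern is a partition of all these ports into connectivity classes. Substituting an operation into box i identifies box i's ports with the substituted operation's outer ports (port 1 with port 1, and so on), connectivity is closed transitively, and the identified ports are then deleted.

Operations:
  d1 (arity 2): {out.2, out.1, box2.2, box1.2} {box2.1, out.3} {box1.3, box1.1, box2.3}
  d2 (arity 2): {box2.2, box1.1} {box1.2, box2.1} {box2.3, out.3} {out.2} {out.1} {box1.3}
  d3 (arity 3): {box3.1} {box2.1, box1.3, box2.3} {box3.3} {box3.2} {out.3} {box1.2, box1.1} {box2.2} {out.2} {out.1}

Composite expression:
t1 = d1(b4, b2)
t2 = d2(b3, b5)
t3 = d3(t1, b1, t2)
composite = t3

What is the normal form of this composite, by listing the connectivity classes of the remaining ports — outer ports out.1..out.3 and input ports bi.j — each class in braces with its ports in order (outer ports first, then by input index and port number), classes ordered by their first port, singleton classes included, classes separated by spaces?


{out.1} {out.2} {out.3} {b1.1, b1.3, b2.1} {b1.2} {b2.2, b4.2} {b2.3, b4.1, b4.3} {b3.1, b5.2} {b3.2, b5.1} {b3.3} {b5.3}

Reachability decides: close wires over d3-identified ports.
composing d1 on (b4, b2), with out.j its own outer ports: {out.1, out.2, b2.2, b4.2} {out.3, b2.1} {b2.3, b4.1, b4.3}
composing d2 on (b3, b5), with out.j its own outer ports: {out.1} {out.2} {out.3, b5.3} {b3.1, b5.2} {b3.2, b5.1} {b3.3}
composing d3 on (b4, b2, b1, b3, b5), with out.j its own outer ports: {out.1} {out.2} {out.3} {b1.1, b1.3, b2.1} {b1.2} {b2.2, b4.2} {b2.3, b4.1, b4.3} {b3.1, b5.2} {b3.2, b5.1} {b3.3} {b5.3}


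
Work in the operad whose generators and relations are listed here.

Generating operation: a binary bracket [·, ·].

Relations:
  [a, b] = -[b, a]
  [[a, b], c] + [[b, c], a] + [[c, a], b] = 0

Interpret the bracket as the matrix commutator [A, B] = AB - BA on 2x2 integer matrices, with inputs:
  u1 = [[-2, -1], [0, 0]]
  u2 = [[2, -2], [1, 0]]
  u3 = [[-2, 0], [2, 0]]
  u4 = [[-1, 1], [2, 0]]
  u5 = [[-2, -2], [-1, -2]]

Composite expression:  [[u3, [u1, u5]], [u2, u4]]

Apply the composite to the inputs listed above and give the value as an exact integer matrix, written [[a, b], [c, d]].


[[40, -80], [-80, -40]]

[u1, u5] = [[1, 4], [-2, -1]]
[u3, [u1, u5]] = [[-8, -8], [0, 8]]
[u2, u4] = [[-5, 0], [-5, 5]]
[[u3, [u1, u5]], [u2, u4]] = [[40, -80], [-80, -40]]


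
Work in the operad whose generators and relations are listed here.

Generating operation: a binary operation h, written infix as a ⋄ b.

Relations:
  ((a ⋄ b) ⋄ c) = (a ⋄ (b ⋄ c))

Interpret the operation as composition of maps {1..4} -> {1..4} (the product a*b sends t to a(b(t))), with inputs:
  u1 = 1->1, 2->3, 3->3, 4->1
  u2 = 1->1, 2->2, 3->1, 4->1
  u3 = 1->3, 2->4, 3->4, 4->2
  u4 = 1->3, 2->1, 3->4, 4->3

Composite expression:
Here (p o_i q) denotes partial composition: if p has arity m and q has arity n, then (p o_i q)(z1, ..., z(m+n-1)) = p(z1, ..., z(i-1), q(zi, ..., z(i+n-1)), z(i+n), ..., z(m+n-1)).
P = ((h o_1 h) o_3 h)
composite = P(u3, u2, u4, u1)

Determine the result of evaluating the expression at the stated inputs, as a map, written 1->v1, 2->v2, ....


1->3, 2->3, 3->3, 4->3

(u3 ⋄ u2) = 1->3, 2->4, 3->3, 4->3
(u4 ⋄ u1) = 1->3, 2->4, 3->4, 4->3
((u3 ⋄ u2) ⋄ (u4 ⋄ u1)) = 1->3, 2->3, 3->3, 4->3


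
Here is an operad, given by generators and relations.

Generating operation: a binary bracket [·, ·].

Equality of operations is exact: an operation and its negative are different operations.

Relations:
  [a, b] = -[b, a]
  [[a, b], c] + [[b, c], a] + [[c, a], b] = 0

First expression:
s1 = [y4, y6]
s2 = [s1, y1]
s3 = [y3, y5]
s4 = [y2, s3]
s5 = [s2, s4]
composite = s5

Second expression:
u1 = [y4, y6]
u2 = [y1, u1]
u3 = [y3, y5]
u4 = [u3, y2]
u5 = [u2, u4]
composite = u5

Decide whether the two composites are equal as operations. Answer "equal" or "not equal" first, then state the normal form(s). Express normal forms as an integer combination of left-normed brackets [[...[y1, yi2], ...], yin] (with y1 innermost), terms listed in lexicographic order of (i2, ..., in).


equal: each reduces to -[[[[[y1, y4], y6], y2], y3], y5] + [[[[[y1, y4], y6], y2], y5], y3] + [[[[[y1, y4], y6], y3], y5], y2] - [[[[[y1, y4], y6], y5], y3], y2] + [[[[[y1, y6], y4], y2], y3], y5] - [[[[[y1, y6], y4], y2], y5], y3] - [[[[[y1, y6], y4], y3], y5], y2] + [[[[[y1, y6], y4], y5], y3], y2]

The first expression, normalized: -[[[[[y1, y4], y6], y2], y3], y5] + [[[[[y1, y4], y6], y2], y5], y3] + [[[[[y1, y4], y6], y3], y5], y2] - [[[[[y1, y4], y6], y5], y3], y2] + [[[[[y1, y6], y4], y2], y3], y5] - [[[[[y1, y6], y4], y2], y5], y3] - [[[[[y1, y6], y4], y3], y5], y2] + [[[[[y1, y6], y4], y5], y3], y2]
The second expression, normalized: -[[[[[y1, y4], y6], y2], y3], y5] + [[[[[y1, y4], y6], y2], y5], y3] + [[[[[y1, y4], y6], y3], y5], y2] - [[[[[y1, y4], y6], y5], y3], y2] + [[[[[y1, y6], y4], y2], y3], y5] - [[[[[y1, y6], y4], y2], y5], y3] - [[[[[y1, y6], y4], y3], y5], y2] + [[[[[y1, y6], y4], y5], y3], y2]
One common form — equal.


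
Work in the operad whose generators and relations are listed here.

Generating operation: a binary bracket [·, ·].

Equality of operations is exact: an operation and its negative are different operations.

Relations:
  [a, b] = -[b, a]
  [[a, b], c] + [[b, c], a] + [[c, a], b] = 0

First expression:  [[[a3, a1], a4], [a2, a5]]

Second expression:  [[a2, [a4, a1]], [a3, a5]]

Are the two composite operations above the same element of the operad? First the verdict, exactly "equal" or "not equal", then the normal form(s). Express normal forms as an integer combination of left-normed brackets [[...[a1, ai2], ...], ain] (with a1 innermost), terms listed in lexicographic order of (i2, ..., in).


not equal; first: -[[[[a1, a3], a4], a2], a5] + [[[[a1, a3], a4], a5], a2]; second: [[[[a1, a4], a2], a3], a5] - [[[[a1, a4], a2], a5], a3]


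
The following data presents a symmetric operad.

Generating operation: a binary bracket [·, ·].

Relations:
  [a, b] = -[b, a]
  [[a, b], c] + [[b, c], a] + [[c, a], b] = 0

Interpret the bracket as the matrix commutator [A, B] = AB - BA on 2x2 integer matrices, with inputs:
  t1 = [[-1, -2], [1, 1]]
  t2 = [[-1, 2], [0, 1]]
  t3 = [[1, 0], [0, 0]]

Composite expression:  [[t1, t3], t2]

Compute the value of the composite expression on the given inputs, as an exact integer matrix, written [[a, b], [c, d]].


[[-2, 4], [-2, 2]]


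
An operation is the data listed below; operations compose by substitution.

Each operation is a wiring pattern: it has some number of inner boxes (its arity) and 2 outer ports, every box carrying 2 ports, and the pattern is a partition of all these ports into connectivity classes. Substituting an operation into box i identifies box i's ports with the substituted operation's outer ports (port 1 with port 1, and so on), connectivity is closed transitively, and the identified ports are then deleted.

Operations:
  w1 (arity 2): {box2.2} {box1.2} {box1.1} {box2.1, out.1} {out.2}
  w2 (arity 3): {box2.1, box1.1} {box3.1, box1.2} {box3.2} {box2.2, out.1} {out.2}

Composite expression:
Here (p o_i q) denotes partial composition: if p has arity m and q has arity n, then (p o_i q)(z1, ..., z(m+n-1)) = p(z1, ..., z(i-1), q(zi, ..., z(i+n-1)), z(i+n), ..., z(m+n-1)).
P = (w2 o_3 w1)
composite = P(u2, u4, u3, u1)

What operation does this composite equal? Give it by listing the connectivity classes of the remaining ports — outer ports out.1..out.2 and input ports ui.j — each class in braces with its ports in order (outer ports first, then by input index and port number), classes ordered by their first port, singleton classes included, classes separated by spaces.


After gluing at w2, chains via deleted ports link the u-ports.
through w1, on inputs (u3, u1): {out.1, u1.1} {out.2} {u1.2} {u3.1} {u3.2} (out.j = stage outer ports)
through w2, on inputs (u2, u4, u3, u1): {out.1, u4.2} {out.2} {u1.1, u2.2} {u1.2} {u2.1, u4.1} {u3.1} {u3.2} (out.j = stage outer ports)

{out.1, u4.2} {out.2} {u1.1, u2.2} {u1.2} {u2.1, u4.1} {u3.1} {u3.2}


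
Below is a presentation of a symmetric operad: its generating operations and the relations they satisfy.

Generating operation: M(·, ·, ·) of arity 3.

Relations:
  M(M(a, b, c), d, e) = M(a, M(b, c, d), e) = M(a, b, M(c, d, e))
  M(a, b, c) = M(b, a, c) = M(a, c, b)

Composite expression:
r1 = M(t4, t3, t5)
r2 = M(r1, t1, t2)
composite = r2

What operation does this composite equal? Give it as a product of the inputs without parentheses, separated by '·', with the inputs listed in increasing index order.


t1 · t2 · t3 · t4 · t5

Both nesting and order wash out for M; what remains is which t's occur.
M(t4, t3, t5) collapses to t4 · t3 · t5
M(M(t4, t3, t5), t1, t2) collapses to t4 · t3 · t5 · t1 · t2
reordering the factors by index: t1 · t2 · t3 · t4 · t5


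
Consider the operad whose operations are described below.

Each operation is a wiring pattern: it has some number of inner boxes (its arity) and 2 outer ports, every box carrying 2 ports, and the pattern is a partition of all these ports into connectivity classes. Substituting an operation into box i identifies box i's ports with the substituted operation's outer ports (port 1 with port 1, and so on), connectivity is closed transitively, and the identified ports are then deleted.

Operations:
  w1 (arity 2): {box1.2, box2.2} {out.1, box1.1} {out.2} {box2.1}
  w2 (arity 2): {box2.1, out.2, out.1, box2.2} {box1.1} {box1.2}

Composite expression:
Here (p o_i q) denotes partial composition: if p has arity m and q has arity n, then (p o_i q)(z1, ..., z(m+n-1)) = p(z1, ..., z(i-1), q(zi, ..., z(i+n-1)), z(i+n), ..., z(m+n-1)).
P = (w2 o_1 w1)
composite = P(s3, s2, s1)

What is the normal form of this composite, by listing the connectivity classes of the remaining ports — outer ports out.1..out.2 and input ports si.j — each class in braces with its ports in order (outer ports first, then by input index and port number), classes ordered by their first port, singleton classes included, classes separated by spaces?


{out.1, out.2, s1.1, s1.2} {s2.1} {s2.2, s3.2} {s3.1}

After gluing at w2, chains via deleted ports link the s-ports.
after w1, the pattern on (s3, s2) reads {out.1, s3.1} {out.2} {s2.1} {s2.2, s3.2} (out.j = its outer ports)
after w2, the pattern on (s3, s2, s1) reads {out.1, out.2, s1.1, s1.2} {s2.1} {s2.2, s3.2} {s3.1} (out.j = its outer ports)


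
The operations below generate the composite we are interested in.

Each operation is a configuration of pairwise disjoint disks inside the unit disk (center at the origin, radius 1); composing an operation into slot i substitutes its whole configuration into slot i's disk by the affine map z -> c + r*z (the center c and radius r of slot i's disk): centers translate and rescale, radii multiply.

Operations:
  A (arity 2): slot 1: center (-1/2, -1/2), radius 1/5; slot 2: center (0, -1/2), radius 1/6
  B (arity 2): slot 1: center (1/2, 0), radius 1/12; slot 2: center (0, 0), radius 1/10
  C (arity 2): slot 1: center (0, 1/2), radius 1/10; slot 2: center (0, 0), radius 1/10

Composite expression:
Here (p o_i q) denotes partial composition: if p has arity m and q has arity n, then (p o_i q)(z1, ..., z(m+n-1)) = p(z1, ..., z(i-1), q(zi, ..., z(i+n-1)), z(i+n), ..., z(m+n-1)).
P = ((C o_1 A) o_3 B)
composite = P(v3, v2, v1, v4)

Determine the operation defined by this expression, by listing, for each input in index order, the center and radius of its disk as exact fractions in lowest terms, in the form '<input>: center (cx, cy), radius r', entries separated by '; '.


v1: center (1/20, 0), radius 1/120; v2: center (0, 9/20), radius 1/60; v3: center (-1/20, 9/20), radius 1/50; v4: center (0, 0), radius 1/100


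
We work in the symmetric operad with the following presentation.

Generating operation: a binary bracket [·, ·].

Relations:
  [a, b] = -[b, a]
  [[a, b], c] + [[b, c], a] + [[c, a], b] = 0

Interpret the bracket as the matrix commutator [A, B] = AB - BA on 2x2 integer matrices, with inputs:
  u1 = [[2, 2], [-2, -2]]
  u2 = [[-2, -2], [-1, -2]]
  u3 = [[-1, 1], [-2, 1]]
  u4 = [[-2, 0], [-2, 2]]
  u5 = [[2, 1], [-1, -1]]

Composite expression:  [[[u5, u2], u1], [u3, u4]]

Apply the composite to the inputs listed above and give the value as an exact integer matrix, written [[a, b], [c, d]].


[u5, u2] = [[-3, -6], [3, 3]]
[[u5, u2], u1] = [[6, 12], [0, -6]]
[u3, u4] = [[-2, 4], [4, 2]]
[[[u5, u2], u1], [u3, u4]] = [[48, 96], [-48, -48]]

[[48, 96], [-48, -48]]


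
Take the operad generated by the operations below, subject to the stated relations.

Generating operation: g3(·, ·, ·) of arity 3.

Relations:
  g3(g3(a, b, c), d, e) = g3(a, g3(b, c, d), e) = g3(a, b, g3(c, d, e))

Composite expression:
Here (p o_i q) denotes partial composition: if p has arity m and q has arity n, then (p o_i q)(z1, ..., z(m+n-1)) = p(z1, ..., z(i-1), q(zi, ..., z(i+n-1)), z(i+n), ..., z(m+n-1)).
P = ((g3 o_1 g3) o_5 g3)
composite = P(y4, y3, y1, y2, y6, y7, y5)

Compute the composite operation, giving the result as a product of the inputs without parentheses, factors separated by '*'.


y4 * y3 * y1 * y2 * y6 * y7 * y5


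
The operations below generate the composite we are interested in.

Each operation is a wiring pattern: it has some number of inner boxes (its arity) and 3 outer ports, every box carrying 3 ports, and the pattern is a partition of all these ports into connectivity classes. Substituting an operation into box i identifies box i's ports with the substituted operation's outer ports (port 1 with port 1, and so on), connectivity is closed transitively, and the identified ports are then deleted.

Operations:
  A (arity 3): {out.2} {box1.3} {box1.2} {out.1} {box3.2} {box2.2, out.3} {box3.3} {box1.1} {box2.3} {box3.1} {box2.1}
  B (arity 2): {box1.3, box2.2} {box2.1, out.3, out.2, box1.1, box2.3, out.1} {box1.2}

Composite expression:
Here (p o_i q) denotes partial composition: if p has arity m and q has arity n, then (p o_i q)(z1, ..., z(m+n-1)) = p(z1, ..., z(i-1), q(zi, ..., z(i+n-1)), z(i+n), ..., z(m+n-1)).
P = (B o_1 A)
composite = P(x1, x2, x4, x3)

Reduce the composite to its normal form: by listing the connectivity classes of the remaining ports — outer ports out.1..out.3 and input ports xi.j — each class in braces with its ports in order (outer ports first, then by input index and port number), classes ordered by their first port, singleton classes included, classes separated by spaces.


Connectivity passes through glued B-boundaries; trace each wire chain.
A over (x1, x2, x4) gives {out.1} {out.2} {out.3, x2.2} {x1.1} {x1.2} {x1.3} {x2.1} {x2.3} {x4.1} {x4.2} {x4.3}, out.j being that stage's outer ports
B over (x1, x2, x4, x3) gives {out.1, out.2, out.3, x3.1, x3.3} {x1.1} {x1.2} {x1.3} {x2.1} {x2.2, x3.2} {x2.3} {x4.1} {x4.2} {x4.3}, out.j being that stage's outer ports

{out.1, out.2, out.3, x3.1, x3.3} {x1.1} {x1.2} {x1.3} {x2.1} {x2.2, x3.2} {x2.3} {x4.1} {x4.2} {x4.3}


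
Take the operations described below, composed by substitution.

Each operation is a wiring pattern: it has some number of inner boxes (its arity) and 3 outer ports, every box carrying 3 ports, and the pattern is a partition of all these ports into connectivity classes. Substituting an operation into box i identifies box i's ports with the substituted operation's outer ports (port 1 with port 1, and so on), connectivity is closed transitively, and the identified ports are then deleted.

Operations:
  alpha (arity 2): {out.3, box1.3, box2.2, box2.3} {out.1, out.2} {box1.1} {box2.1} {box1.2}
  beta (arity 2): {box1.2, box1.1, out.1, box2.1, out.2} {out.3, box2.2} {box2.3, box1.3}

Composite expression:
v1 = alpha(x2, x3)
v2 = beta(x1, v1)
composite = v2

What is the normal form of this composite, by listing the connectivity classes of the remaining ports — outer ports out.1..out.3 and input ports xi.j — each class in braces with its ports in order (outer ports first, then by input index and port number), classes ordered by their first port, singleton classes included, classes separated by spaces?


Reachability decides: close wires over beta-identified ports.
alpha over (x2, x3) gives {out.1, out.2} {out.3, x2.3, x3.2, x3.3} {x2.1} {x2.2} {x3.1}, out.j being that stage's outer ports
beta over (x1, x2, x3) gives {out.1, out.2, out.3, x1.1, x1.2} {x1.3, x2.3, x3.2, x3.3} {x2.1} {x2.2} {x3.1}, out.j being that stage's outer ports

{out.1, out.2, out.3, x1.1, x1.2} {x1.3, x2.3, x3.2, x3.3} {x2.1} {x2.2} {x3.1}


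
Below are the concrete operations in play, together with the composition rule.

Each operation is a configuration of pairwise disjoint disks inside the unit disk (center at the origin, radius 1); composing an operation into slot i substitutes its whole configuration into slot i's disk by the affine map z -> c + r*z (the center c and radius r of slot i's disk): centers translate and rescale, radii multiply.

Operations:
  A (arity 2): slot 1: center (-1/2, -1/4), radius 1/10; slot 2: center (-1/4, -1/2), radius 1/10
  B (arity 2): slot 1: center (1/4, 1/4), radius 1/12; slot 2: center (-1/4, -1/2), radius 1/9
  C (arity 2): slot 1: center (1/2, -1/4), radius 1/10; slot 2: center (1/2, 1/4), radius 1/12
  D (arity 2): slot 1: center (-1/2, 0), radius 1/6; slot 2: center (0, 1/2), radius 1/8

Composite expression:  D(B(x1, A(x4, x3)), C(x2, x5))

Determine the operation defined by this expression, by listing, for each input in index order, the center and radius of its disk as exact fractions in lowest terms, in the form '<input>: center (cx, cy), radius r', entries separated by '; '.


x1: center (-11/24, 1/24), radius 1/72; x2: center (1/16, 15/32), radius 1/80; x3: center (-59/108, -5/54), radius 1/540; x4: center (-119/216, -19/216), radius 1/540; x5: center (1/16, 17/32), radius 1/96

Affine substitution under D: radii multiply and x-centers shift.
input x1: applying the 2 nested substitutions gives center (-11/24, 1/24), radius 1/72
input x4: applying the 3 nested substitutions gives center (-119/216, -19/216), radius 1/540
input x3: applying the 3 nested substitutions gives center (-59/108, -5/54), radius 1/540
input x2: applying the 2 nested substitutions gives center (1/16, 15/32), radius 1/80
input x5: applying the 2 nested substitutions gives center (1/16, 17/32), radius 1/96


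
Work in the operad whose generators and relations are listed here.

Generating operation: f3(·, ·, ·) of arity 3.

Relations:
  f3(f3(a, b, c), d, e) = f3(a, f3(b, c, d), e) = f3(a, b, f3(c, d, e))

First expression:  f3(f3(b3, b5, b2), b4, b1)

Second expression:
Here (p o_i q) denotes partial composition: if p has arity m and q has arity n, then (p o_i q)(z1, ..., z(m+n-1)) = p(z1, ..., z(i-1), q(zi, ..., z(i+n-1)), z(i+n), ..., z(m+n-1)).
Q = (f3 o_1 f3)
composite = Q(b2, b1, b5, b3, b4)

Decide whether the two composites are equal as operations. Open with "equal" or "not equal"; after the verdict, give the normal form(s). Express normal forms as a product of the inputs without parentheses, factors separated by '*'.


not equal; the first gives b3 * b5 * b2 * b4 * b1 and the second b2 * b1 * b5 * b3 * b4

The first composite normalizes to b3 * b5 * b2 * b4 * b1
The second composite normalizes to b2 * b1 * b5 * b3 * b4
No match — not equal.


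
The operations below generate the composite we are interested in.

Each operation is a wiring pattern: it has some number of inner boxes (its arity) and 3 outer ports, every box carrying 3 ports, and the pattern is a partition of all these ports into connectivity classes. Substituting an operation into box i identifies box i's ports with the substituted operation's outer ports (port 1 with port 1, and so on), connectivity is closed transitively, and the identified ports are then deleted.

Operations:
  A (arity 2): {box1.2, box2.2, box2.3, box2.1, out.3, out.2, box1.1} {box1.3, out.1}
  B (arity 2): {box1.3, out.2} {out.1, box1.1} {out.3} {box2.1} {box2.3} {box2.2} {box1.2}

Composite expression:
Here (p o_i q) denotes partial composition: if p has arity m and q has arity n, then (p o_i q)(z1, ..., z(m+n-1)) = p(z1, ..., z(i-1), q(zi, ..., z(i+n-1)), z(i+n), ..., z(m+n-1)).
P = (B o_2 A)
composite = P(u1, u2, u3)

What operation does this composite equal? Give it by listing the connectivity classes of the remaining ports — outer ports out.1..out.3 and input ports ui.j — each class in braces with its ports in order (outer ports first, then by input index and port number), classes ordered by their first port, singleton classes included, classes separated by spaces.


After gluing at B, chains via deleted ports link the u-ports.
through A, on inputs (u2, u3): {out.1, u2.3} {out.2, out.3, u2.1, u2.2, u3.1, u3.2, u3.3} (out.j = stage outer ports)
through B, on inputs (u1, u2, u3): {out.1, u1.1} {out.2, u1.3} {out.3} {u1.2} {u2.1, u2.2, u3.1, u3.2, u3.3} {u2.3} (out.j = stage outer ports)

{out.1, u1.1} {out.2, u1.3} {out.3} {u1.2} {u2.1, u2.2, u3.1, u3.2, u3.3} {u2.3}


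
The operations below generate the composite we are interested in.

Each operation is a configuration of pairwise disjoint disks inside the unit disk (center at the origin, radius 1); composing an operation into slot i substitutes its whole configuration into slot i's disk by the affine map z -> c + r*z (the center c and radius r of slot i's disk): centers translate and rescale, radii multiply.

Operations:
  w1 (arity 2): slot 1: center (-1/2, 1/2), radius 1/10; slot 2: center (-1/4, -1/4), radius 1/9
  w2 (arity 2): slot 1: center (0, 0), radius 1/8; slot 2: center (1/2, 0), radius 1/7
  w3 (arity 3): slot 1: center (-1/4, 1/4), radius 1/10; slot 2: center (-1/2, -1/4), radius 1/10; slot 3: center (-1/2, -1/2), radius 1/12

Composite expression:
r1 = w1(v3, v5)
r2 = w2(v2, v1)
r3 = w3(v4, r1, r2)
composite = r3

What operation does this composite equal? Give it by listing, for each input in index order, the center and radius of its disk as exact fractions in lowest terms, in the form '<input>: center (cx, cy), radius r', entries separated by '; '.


v1: center (-11/24, -1/2), radius 1/84; v2: center (-1/2, -1/2), radius 1/96; v3: center (-11/20, -1/5), radius 1/100; v4: center (-1/4, 1/4), radius 1/10; v5: center (-21/40, -11/40), radius 1/90

Only the slot chain above each v matters under w3; compose those maps.
v4 passes through 1 substitution, ending at center (-1/4, 1/4), radius 1/10
v3 passes through 2 substitutions, ending at center (-11/20, -1/5), radius 1/100
v5 passes through 2 substitutions, ending at center (-21/40, -11/40), radius 1/90
v2 passes through 2 substitutions, ending at center (-1/2, -1/2), radius 1/96
v1 passes through 2 substitutions, ending at center (-11/24, -1/2), radius 1/84


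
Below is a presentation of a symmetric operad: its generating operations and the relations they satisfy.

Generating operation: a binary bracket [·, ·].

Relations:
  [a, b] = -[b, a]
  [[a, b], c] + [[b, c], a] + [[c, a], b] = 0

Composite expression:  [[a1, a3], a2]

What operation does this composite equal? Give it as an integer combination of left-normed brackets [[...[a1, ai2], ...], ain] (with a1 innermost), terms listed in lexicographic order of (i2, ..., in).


[[a1, a3], a2]

Expand each bracket as ab - ba; the a1-initial words give the coefficients.
Composite bracket: [[a1, a3], a2]
Expanding via [a, b] = ab - ba: 4 signed words (2^2 = 4).
Collect the words opening with a1:
  a1a3a2 appears with sign +1, giving the term +[[a1, a3], a2]


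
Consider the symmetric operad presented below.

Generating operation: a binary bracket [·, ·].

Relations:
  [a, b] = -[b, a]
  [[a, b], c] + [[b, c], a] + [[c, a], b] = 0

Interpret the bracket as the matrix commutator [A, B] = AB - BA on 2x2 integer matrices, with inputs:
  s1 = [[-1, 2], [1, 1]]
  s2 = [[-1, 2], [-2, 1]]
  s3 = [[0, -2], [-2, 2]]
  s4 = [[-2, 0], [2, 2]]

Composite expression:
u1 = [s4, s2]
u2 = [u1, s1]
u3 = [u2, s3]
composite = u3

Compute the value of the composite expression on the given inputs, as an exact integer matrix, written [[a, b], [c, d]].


[s4, s2] = [[-4, -8], [-12, 4]]
[[s4, s2], s1] = [[16, -32], [32, -16]]
[[[s4, s2], s1], s3] = [[128, -128], [0, -128]]

[[128, -128], [0, -128]]


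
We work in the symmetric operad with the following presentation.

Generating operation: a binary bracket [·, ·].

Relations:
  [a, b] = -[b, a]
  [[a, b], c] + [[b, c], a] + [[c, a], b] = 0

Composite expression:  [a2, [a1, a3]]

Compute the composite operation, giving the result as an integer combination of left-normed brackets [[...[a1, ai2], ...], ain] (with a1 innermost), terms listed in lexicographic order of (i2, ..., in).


-[[a1, a3], a2]

Antisymmetry and Jacobi reduce to a1-anchored left-normed brackets.
Composite bracket: [a2, [a1, a3]]
Each bracket splits as ab - ba, giving 4 signed words (2^2 = 4).
Collect the words opening with a1:
  a1a3a2 (sign -1) contributes -[[a1, a3], a2]


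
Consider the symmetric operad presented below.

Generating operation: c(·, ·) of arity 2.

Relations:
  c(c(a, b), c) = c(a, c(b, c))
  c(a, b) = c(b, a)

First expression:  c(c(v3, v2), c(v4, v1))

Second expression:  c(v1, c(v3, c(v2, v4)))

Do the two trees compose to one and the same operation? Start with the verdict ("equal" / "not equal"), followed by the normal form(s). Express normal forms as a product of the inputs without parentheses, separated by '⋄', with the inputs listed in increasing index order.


equal; the common form is v1 ⋄ v2 ⋄ v3 ⋄ v4

The first expression, normalized: v1 ⋄ v2 ⋄ v3 ⋄ v4
The second expression, normalized: v1 ⋄ v2 ⋄ v3 ⋄ v4
Identical normal forms: equal.


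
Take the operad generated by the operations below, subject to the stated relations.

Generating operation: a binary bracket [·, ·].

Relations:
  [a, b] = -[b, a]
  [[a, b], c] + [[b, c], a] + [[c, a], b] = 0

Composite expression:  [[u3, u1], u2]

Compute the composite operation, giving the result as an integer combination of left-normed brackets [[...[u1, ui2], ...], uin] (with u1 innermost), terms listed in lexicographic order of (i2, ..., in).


-[[u1, u3], u2]

Antisymmetry and Jacobi reduce to u1-anchored left-normed brackets.
Composite bracket: [[u3, u1], u2]
Full expansion: 4 signed words from ab - ba (2^2 = 4).
Coefficients come from the u1-initial words:
  u1u3u2 (sign -1) contributes -[[u1, u3], u2]


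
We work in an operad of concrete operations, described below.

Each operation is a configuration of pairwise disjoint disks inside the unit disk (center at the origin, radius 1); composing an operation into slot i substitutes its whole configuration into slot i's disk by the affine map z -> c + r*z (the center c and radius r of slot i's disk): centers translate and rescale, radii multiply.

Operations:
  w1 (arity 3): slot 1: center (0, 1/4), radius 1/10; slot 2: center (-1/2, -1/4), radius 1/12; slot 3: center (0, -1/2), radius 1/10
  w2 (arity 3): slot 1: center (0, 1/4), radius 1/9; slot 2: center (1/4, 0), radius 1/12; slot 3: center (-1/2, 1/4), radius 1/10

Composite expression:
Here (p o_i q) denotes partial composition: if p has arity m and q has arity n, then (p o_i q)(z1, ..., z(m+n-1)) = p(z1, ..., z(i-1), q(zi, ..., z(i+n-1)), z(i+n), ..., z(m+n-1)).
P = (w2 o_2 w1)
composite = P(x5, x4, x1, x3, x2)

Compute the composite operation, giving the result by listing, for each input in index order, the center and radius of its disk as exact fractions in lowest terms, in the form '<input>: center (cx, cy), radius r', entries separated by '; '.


x1: center (5/24, -1/48), radius 1/144; x2: center (-1/2, 1/4), radius 1/10; x3: center (1/4, -1/24), radius 1/120; x4: center (1/4, 1/48), radius 1/120; x5: center (0, 1/4), radius 1/9

Below w2, radii multiply path by path; the x-disk centers shift.
tracing x5 down its 1-map path: center (0, 1/4), radius 1/9
tracing x4 down its 2-map path: center (1/4, 1/48), radius 1/120
tracing x1 down its 2-map path: center (5/24, -1/48), radius 1/144
tracing x3 down its 2-map path: center (1/4, -1/24), radius 1/120
tracing x2 down its 1-map path: center (-1/2, 1/4), radius 1/10


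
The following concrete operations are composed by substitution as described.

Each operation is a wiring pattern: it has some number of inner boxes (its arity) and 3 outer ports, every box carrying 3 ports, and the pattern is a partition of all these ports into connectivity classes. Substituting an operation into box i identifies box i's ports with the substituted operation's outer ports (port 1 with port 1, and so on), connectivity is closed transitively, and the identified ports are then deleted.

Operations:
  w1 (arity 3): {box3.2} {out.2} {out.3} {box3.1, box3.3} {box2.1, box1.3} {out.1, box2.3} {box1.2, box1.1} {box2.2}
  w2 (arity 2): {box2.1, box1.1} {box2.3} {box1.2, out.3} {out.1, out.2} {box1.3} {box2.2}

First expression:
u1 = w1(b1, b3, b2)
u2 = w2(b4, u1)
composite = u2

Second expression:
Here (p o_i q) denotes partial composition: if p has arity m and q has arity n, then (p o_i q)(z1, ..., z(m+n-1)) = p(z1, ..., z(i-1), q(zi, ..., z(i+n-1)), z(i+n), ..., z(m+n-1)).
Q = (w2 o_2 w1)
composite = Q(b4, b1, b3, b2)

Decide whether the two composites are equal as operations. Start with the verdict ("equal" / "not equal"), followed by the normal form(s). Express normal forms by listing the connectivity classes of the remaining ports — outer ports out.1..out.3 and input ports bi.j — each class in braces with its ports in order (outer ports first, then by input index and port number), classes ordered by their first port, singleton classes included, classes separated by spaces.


equal; both compose to {out.1, out.2} {out.3, b4.2} {b1.1, b1.2} {b1.3, b3.1} {b2.1, b2.3} {b2.2} {b3.2} {b3.3, b4.1} {b4.3}

Normal form of the first expression: {out.1, out.2} {out.3, b4.2} {b1.1, b1.2} {b1.3, b3.1} {b2.1, b2.3} {b2.2} {b3.2} {b3.3, b4.1} {b4.3}
Normal form of the second expression: {out.1, out.2} {out.3, b4.2} {b1.1, b1.2} {b1.3, b3.1} {b2.1, b2.3} {b2.2} {b3.2} {b3.3, b4.1} {b4.3}
Both agree, so they are equal.


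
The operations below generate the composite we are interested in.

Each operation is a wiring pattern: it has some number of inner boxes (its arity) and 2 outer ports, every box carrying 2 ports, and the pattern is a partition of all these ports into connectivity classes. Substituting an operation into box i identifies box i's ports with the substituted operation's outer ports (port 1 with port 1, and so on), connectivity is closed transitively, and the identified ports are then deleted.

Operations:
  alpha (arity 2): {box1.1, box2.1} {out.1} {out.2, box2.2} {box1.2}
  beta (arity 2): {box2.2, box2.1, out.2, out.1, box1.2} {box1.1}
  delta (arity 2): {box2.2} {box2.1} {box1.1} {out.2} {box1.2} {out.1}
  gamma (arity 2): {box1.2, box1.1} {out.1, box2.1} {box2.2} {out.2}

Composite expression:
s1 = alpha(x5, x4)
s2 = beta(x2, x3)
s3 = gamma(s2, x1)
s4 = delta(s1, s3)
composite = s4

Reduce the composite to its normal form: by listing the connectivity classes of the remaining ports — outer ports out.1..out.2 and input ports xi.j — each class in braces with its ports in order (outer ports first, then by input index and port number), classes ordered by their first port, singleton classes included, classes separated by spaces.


{out.1} {out.2} {x1.1} {x1.2} {x2.1} {x2.2, x3.1, x3.2} {x4.1, x5.1} {x4.2} {x5.2}

Substituting into delta glues patterns; closure does the rest.
after alpha, the pattern on (x5, x4) reads {out.1} {out.2, x4.2} {x4.1, x5.1} {x5.2} (out.j = its outer ports)
after beta, the pattern on (x2, x3) reads {out.1, out.2, x2.2, x3.1, x3.2} {x2.1} (out.j = its outer ports)
after gamma, the pattern on (x2, x3, x1) reads {out.1, x1.1} {out.2} {x1.2} {x2.1} {x2.2, x3.1, x3.2} (out.j = its outer ports)
after delta, the pattern on (x5, x4, x2, x3, x1) reads {out.1} {out.2} {x1.1} {x1.2} {x2.1} {x2.2, x3.1, x3.2} {x4.1, x5.1} {x4.2} {x5.2} (out.j = its outer ports)


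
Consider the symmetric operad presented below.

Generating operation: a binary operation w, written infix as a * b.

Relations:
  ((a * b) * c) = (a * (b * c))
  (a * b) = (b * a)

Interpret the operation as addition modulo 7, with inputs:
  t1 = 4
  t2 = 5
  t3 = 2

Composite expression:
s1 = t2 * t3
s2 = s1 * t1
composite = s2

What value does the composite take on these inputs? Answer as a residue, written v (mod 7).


4 (mod 7)
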